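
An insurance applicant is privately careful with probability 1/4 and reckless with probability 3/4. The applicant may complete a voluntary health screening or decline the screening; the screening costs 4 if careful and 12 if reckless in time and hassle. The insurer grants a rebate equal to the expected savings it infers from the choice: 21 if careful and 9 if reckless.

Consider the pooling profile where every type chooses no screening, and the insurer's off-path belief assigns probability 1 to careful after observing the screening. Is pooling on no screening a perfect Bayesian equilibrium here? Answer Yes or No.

No

On path, the insurer holds the prior and pays 1/4·21 + 3/4·9 = 12. Off path (the screening), believing careful, it pays 21.
careful: no screening nets 12; the screening nets 21 − 4 = 17. careful would deviate.
reckless: no screening nets 12; the screening nets 21 − 12 = 9. reckless stays.
A type deviates, so pooling fails.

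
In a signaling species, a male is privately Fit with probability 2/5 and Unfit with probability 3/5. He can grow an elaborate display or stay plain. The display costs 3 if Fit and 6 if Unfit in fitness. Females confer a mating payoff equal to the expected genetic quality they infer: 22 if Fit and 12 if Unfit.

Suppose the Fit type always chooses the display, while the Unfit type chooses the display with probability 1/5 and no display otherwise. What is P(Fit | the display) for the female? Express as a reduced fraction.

P(the display) = (2/5)·1 + (3/5)·(1/5) = 13/25.
By Bayes' rule, P(Fit | the display) = (2/5) / (13/25) = 10/13.

10/13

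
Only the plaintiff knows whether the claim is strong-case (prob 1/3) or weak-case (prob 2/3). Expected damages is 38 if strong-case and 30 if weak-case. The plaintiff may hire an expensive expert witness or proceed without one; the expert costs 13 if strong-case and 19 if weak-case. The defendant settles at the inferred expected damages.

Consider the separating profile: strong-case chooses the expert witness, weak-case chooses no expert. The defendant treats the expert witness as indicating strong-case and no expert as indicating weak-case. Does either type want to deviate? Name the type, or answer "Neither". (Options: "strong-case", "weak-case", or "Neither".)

The expert witness pays 38; no expert pays 30.
strong-case: assigned the expert witness, nets 38 − 13 = 25; deviating to no expert nets 30.
weak-case: assigned no expert, nets 30; deviating to the expert witness nets 38 − 19 = 19.
The strong-case type gains 5 by deviating.

strong-case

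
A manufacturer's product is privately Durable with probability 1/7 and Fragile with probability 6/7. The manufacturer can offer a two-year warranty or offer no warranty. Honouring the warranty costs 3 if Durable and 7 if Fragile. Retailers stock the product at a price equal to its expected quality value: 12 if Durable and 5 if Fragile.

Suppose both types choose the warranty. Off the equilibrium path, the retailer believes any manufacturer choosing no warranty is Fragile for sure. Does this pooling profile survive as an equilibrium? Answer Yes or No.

No

On path, the retailer holds the prior and pays 1/7·12 + 6/7·5 = 6. Off path (no warranty), believing Fragile, it pays 5.
Durable: the warranty nets 6 − 3 = 3; no warranty nets 5. Durable would deviate.
Fragile: the warranty nets 6 − 7 = -1; no warranty nets 5. Fragile would deviate.
A type deviates, so pooling fails.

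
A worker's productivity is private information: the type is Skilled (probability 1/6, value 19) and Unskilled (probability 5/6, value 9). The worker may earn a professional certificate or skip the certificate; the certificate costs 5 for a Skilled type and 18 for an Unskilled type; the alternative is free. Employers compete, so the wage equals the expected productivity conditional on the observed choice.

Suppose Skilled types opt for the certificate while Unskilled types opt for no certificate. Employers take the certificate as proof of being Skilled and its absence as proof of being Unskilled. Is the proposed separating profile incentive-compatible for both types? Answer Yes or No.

Under these beliefs, the certificate earns wage 19 and no certificate earns wage 9.
Skilled: the certificate nets 19 − 5 = 14; no certificate nets 9. Skilled prefers the certificate.
Unskilled: the certificate nets 19 − 18 = 1; no certificate nets 9. Unskilled prefers no certificate.
Neither type deviates, so the separating profile is an equilibrium.

Yes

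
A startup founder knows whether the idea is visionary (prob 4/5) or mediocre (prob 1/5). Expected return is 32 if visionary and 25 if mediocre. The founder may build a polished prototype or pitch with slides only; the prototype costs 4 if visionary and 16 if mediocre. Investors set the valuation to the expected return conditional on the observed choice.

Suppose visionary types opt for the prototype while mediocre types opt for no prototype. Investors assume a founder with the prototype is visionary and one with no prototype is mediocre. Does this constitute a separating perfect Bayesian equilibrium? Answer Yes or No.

Under these beliefs, the prototype earns valuation 32 and no prototype earns valuation 25.
visionary: the prototype nets 32 − 4 = 28; no prototype nets 25. visionary prefers the prototype.
mediocre: the prototype nets 32 − 16 = 16; no prototype nets 25. mediocre prefers no prototype.
Neither type deviates, so the separating profile is an equilibrium.

Yes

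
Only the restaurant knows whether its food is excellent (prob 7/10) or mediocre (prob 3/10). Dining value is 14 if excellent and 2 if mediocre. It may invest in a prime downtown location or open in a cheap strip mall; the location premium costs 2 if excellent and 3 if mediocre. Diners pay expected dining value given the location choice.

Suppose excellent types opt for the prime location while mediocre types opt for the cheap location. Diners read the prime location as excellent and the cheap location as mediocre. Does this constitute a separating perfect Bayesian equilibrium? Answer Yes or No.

Under these beliefs, the prime location earns price premium 14 and the cheap location earns price premium 2.
excellent: the prime location nets 14 − 2 = 12; the cheap location nets 2. excellent prefers the prime location.
mediocre: the prime location nets 14 − 3 = 11; the cheap location nets 2. mediocre would deviate to the prime location.
mediocre has a profitable deviation, so the profile is not an equilibrium.

No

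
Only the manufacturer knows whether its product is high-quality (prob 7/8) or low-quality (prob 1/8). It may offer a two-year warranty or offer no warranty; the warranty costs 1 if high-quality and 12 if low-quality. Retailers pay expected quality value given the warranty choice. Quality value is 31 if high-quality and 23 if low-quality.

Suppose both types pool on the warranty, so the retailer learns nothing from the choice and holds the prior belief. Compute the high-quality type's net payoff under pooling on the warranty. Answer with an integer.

29

Pooled price = 7/8·31 + 1/8·23 = 30.
high-quality pays cost 1 for the warranty, so net payoff = 30 − 1 = 29.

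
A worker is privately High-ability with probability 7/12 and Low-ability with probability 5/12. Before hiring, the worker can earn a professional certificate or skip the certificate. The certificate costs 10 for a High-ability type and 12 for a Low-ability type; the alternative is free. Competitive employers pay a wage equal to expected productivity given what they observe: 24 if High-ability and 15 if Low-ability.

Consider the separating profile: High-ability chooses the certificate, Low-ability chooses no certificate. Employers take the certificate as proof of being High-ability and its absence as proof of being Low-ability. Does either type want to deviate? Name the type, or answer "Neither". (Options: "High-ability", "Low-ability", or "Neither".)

The certificate pays 24; no certificate pays 15.
High-ability: assigned the certificate, nets 24 − 10 = 14; deviating to no certificate nets 15.
Low-ability: assigned no certificate, nets 15; deviating to the certificate nets 24 − 12 = 12.
The High-ability type gains 1 by deviating.

High-ability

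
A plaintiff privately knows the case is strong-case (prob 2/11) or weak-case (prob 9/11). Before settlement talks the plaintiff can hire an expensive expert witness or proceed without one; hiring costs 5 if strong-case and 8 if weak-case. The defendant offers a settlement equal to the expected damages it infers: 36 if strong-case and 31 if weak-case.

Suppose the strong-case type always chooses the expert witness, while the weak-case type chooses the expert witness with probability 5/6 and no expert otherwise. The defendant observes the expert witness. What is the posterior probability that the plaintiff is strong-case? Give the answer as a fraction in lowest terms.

P(the expert witness) = (2/11)·1 + (9/11)·(5/6) = 19/22.
By Bayes' rule, P(strong-case | the expert witness) = (2/11) / (19/22) = 4/19.

4/19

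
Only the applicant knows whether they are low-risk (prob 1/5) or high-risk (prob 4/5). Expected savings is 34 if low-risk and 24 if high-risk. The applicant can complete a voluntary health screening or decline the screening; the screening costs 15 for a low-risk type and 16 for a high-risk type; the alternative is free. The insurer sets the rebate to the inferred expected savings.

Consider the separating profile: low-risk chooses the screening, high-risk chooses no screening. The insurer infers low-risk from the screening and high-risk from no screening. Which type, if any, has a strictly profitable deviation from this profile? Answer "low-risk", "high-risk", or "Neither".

low-risk

The screening pays 34; no screening pays 24.
low-risk: assigned the screening, nets 34 − 15 = 19; deviating to no screening nets 24.
high-risk: assigned no screening, nets 24; deviating to the screening nets 34 − 16 = 18.
The low-risk type gains 5 by deviating.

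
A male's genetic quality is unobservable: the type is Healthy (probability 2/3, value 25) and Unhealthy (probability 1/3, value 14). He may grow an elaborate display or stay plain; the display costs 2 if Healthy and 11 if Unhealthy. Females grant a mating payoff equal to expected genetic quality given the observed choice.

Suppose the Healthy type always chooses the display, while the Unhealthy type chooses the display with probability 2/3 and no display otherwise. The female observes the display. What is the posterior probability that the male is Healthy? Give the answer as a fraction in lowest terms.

3/4

P(the display) = (2/3)·1 + (1/3)·(2/3) = 8/9.
By Bayes' rule, P(Healthy | the display) = (2/3) / (8/9) = 3/4.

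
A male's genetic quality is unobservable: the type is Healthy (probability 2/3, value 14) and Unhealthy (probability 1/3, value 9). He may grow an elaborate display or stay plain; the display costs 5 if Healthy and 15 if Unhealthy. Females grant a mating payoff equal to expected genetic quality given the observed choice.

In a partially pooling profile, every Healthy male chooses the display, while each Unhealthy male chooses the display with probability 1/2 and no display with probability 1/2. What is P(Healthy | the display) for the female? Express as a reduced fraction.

P(the display) = (2/3)·1 + (1/3)·(1/2) = 5/6.
By Bayes' rule, P(Healthy | the display) = (2/3) / (5/6) = 4/5.

4/5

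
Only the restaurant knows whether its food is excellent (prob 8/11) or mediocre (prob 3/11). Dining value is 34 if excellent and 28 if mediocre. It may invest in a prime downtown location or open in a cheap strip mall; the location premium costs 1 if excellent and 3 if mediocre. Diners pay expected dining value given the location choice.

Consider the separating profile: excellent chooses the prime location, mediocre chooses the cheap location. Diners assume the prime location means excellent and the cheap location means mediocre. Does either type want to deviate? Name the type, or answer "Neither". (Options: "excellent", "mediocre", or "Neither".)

The prime location pays 34; the cheap location pays 28.
excellent: assigned the prime location, nets 34 − 1 = 33; deviating to the cheap location nets 28.
mediocre: assigned the cheap location, nets 28; deviating to the prime location nets 34 − 3 = 31.
The mediocre type gains 3 by deviating.

mediocre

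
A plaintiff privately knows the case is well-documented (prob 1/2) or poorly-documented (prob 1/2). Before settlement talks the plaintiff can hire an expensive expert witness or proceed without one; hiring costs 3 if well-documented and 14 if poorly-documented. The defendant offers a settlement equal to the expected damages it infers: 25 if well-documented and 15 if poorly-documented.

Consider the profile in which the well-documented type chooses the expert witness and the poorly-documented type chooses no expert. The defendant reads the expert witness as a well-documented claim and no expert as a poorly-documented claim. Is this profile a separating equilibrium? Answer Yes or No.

Under these beliefs, the expert witness earns settlement 25 and no expert earns settlement 15.
well-documented: the expert witness nets 25 − 3 = 22; no expert nets 15. well-documented prefers the expert witness.
poorly-documented: the expert witness nets 25 − 14 = 11; no expert nets 15. poorly-documented prefers no expert.
Neither type deviates, so the separating profile is an equilibrium.

Yes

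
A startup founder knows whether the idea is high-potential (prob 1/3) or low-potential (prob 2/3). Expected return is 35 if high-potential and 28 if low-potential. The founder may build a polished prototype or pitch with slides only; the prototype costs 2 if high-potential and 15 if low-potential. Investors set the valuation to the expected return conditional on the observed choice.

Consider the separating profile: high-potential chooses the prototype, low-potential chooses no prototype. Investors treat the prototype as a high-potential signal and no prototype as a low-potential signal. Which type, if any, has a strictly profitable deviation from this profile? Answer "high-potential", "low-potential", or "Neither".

Neither

The prototype pays 35; no prototype pays 28.
high-potential: assigned the prototype, nets 35 − 2 = 33; deviating to no prototype nets 28.
low-potential: assigned no prototype, nets 28; deviating to the prototype nets 35 − 15 = 20.
Both types strictly prefer their assigned action; no profitable deviation.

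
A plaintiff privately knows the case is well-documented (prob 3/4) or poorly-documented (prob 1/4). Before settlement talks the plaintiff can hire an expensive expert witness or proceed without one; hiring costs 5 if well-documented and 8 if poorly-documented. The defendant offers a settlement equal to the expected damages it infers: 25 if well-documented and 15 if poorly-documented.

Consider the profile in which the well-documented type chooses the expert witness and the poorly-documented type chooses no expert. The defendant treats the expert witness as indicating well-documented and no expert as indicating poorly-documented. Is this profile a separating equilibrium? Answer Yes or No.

Under these beliefs, the expert witness earns settlement 25 and no expert earns settlement 15.
well-documented: the expert witness nets 25 − 5 = 20; no expert nets 15. well-documented prefers the expert witness.
poorly-documented: the expert witness nets 25 − 8 = 17; no expert nets 15. poorly-documented would deviate to the expert witness.
poorly-documented has a profitable deviation, so the profile is not an equilibrium.

No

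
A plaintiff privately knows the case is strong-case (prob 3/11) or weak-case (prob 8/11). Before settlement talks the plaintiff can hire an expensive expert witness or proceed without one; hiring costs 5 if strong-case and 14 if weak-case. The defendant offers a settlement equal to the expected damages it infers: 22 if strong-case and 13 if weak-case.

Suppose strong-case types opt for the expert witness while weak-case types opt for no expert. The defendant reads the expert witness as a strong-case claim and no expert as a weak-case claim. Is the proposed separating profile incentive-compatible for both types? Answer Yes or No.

Yes

Under these beliefs, the expert witness earns settlement 22 and no expert earns settlement 13.
strong-case: the expert witness nets 22 − 5 = 17; no expert nets 13. strong-case prefers the expert witness.
weak-case: the expert witness nets 22 − 14 = 8; no expert nets 13. weak-case prefers no expert.
Neither type deviates, so the separating profile is an equilibrium.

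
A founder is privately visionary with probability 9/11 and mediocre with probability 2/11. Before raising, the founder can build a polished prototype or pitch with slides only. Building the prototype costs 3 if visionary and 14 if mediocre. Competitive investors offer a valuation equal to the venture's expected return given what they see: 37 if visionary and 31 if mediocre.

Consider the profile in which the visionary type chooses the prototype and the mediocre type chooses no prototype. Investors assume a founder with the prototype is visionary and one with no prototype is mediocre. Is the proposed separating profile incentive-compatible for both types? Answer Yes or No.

Yes

Under these beliefs, the prototype earns valuation 37 and no prototype earns valuation 31.
visionary: the prototype nets 37 − 3 = 34; no prototype nets 31. visionary prefers the prototype.
mediocre: the prototype nets 37 − 14 = 23; no prototype nets 31. mediocre prefers no prototype.
Neither type deviates, so the separating profile is an equilibrium.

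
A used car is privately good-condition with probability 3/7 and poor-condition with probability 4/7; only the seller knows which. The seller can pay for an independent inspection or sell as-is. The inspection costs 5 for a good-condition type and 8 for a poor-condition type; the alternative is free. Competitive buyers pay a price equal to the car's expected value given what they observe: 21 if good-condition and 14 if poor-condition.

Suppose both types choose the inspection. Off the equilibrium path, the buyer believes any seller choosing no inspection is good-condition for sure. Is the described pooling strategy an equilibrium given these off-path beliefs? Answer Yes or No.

No

On path, the buyer holds the prior and pays 3/7·21 + 4/7·14 = 17. Off path (no inspection), believing good-condition, it pays 21.
good-condition: the inspection nets 17 − 5 = 12; no inspection nets 21. good-condition would deviate.
poor-condition: the inspection nets 17 − 8 = 9; no inspection nets 21. poor-condition would deviate.
A type deviates, so pooling fails.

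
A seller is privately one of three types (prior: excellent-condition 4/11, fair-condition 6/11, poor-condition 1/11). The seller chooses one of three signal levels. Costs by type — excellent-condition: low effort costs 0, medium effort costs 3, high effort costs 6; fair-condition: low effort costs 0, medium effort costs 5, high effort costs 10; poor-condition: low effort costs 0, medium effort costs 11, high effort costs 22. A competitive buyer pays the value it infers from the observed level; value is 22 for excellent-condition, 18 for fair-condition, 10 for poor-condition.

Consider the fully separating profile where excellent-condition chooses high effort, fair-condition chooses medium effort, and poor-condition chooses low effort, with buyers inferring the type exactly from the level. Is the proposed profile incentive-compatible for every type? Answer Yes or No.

Yes

Separating prices: high effort → 22, medium effort → 18, low effort → 10.
excellent-condition (assigned high effort): low effort: 10 − 0 = 10; medium effort: 18 − 3 = 15; high effort: 22 − 6 = 16. excellent-condition stays.
fair-condition (assigned medium effort): low effort: 10 − 0 = 10; medium effort: 18 − 5 = 13; high effort: 22 − 10 = 12. fair-condition stays.
poor-condition (assigned low effort): low effort: 10 − 0 = 10; medium effort: 18 − 11 = 7; high effort: 22 − 22 = 0. poor-condition stays.
Every type prefers its assigned level; separation holds.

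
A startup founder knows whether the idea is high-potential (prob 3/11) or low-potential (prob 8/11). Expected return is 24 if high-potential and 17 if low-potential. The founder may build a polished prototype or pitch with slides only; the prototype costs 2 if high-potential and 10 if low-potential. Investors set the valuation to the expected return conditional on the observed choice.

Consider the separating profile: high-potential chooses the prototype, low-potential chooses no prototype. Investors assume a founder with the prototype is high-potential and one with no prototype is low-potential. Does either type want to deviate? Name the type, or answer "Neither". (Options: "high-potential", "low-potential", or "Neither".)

Neither

The prototype pays 24; no prototype pays 17.
high-potential: assigned the prototype, nets 24 − 2 = 22; deviating to no prototype nets 17.
low-potential: assigned no prototype, nets 17; deviating to the prototype nets 24 − 10 = 14.
Both types strictly prefer their assigned action; no profitable deviation.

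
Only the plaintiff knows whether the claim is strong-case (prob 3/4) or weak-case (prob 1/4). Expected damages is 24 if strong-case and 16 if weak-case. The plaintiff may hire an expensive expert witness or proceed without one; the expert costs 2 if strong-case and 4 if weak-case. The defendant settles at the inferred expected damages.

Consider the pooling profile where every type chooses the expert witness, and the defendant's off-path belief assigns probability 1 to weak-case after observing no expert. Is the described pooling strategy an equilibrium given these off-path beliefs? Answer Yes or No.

On path, the defendant holds the prior and pays 3/4·24 + 1/4·16 = 22. Off path (no expert), believing weak-case, it pays 16.
strong-case: the expert witness nets 22 − 2 = 20; no expert nets 16. strong-case stays.
weak-case: the expert witness nets 22 − 4 = 18; no expert nets 16. weak-case stays.
No type deviates, so pooling is sustained.

Yes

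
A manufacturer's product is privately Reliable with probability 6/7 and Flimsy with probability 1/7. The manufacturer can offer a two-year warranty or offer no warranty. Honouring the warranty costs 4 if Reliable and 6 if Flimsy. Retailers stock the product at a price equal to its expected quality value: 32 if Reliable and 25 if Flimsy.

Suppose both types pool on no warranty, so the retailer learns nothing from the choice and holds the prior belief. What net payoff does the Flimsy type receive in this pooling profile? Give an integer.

31

Pooled price = 6/7·32 + 1/7·25 = 31.
Flimsy pays no cost for no warranty, so net payoff = 31.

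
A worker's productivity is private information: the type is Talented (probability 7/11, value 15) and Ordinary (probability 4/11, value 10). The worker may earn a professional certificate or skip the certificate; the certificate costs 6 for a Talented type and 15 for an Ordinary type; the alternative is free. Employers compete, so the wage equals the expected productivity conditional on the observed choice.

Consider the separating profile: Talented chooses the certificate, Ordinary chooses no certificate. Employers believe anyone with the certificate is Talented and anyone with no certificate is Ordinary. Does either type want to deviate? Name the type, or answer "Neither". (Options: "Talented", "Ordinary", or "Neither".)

Talented

The certificate pays 15; no certificate pays 10.
Talented: assigned the certificate, nets 15 − 6 = 9; deviating to no certificate nets 10.
Ordinary: assigned no certificate, nets 10; deviating to the certificate nets 15 − 15 = 0.
The Talented type gains 1 by deviating.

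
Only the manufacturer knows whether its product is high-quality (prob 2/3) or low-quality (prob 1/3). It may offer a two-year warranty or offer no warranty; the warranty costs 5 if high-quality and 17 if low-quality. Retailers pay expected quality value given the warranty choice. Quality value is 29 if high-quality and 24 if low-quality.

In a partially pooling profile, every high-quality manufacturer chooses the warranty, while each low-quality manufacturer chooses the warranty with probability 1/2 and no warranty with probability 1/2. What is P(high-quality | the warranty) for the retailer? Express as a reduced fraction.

4/5

P(the warranty) = (2/3)·1 + (1/3)·(1/2) = 5/6.
By Bayes' rule, P(high-quality | the warranty) = (2/3) / (5/6) = 4/5.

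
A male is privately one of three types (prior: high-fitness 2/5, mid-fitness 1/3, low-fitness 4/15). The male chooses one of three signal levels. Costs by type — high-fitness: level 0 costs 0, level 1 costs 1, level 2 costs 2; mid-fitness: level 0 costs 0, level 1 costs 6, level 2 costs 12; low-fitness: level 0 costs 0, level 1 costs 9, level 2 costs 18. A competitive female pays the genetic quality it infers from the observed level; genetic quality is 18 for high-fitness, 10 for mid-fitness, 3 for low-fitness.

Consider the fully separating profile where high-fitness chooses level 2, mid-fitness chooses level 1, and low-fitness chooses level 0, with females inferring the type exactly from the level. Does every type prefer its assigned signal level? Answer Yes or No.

No

Separating mating payoffs: level 2 → 18, level 1 → 10, level 0 → 3.
high-fitness (assigned level 2): level 0: 3 − 0 = 3; level 1: 10 − 1 = 9; level 2: 18 − 2 = 16. high-fitness stays.
mid-fitness (assigned level 1): level 0: 3 − 0 = 3; level 1: 10 − 6 = 4; level 2: 18 − 12 = 6. mid-fitness prefers level 2.
low-fitness (assigned level 0): level 0: 3 − 0 = 3; level 1: 10 − 9 = 1; level 2: 18 − 18 = 0. low-fitness stays.
At least one type deviates; the separating profile fails.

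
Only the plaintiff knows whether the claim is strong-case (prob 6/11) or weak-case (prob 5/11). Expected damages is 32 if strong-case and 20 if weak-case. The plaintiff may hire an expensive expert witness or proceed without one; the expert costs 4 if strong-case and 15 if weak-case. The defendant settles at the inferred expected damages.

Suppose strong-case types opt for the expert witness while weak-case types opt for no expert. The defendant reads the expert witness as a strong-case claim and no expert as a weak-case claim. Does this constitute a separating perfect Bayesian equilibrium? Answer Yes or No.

Under these beliefs, the expert witness earns settlement 32 and no expert earns settlement 20.
strong-case: the expert witness nets 32 − 4 = 28; no expert nets 20. strong-case prefers the expert witness.
weak-case: the expert witness nets 32 − 15 = 17; no expert nets 20. weak-case prefers no expert.
Neither type deviates, so the separating profile is an equilibrium.

Yes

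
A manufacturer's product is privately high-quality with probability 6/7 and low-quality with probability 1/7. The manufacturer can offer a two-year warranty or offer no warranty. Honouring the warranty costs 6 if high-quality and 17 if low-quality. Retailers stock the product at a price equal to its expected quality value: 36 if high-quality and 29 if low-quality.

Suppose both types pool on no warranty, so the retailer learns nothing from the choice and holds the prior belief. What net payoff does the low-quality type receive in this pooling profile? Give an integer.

Pooled price = 6/7·36 + 1/7·29 = 35.
low-quality pays no cost for no warranty, so net payoff = 35.

35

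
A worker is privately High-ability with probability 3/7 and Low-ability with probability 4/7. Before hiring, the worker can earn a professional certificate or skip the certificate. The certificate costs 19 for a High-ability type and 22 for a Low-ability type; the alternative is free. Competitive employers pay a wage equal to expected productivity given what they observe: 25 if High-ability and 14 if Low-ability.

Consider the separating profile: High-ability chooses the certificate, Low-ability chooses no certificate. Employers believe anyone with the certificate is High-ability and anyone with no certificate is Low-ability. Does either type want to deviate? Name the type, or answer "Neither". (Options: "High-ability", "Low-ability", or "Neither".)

High-ability

The certificate pays 25; no certificate pays 14.
High-ability: assigned the certificate, nets 25 − 19 = 6; deviating to no certificate nets 14.
Low-ability: assigned no certificate, nets 14; deviating to the certificate nets 25 − 22 = 3.
The High-ability type gains 8 by deviating.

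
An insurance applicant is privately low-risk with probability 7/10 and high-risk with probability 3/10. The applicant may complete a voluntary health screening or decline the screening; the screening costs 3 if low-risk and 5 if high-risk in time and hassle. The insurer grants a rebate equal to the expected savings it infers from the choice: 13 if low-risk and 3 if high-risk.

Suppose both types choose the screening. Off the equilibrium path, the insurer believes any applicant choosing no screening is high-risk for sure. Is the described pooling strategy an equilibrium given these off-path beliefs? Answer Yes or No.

Yes

On path, the insurer holds the prior and pays 7/10·13 + 3/10·3 = 10. Off path (no screening), believing high-risk, it pays 3.
low-risk: the screening nets 10 − 3 = 7; no screening nets 3. low-risk stays.
high-risk: the screening nets 10 − 5 = 5; no screening nets 3. high-risk stays.
No type deviates, so pooling is sustained.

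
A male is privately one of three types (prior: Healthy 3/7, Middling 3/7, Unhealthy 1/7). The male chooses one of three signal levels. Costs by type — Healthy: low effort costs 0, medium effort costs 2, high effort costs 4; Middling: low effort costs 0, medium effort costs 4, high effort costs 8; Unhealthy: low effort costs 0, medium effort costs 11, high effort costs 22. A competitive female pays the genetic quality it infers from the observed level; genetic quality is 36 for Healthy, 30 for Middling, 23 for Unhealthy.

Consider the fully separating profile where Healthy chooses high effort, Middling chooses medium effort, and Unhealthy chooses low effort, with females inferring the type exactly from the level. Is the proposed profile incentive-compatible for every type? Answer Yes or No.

No

Separating mating payoffs: high effort → 36, medium effort → 30, low effort → 23.
Healthy (assigned high effort): low effort: 23 − 0 = 23; medium effort: 30 − 2 = 28; high effort: 36 − 4 = 32. Healthy stays.
Middling (assigned medium effort): low effort: 23 − 0 = 23; medium effort: 30 − 4 = 26; high effort: 36 − 8 = 28. Middling prefers high effort.
Unhealthy (assigned low effort): low effort: 23 − 0 = 23; medium effort: 30 − 11 = 19; high effort: 36 − 22 = 14. Unhealthy stays.
At least one type deviates; the separating profile fails.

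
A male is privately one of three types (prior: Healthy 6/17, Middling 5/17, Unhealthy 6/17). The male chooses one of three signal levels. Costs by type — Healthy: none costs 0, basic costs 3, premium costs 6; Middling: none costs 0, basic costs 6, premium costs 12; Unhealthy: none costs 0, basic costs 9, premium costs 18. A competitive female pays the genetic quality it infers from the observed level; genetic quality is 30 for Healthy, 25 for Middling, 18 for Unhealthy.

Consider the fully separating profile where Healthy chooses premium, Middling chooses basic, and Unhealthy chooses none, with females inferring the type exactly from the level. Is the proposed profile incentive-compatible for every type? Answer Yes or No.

Yes

Separating mating payoffs: premium → 30, basic → 25, none → 18.
Healthy (assigned premium): none: 18 − 0 = 18; basic: 25 − 3 = 22; premium: 30 − 6 = 24. Healthy stays.
Middling (assigned basic): none: 18 − 0 = 18; basic: 25 − 6 = 19; premium: 30 − 12 = 18. Middling stays.
Unhealthy (assigned none): none: 18 − 0 = 18; basic: 25 − 9 = 16; premium: 30 − 18 = 12. Unhealthy stays.
Every type prefers its assigned level; separation holds.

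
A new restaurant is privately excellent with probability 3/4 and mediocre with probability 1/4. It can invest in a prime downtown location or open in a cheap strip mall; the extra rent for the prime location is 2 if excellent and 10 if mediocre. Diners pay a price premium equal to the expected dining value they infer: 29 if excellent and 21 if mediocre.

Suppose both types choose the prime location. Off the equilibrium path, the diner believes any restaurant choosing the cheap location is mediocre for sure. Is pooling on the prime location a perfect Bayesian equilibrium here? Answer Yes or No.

On path, the diner holds the prior and pays 3/4·29 + 1/4·21 = 27. Off path (the cheap location), believing mediocre, it pays 21.
excellent: the prime location nets 27 − 2 = 25; the cheap location nets 21. excellent stays.
mediocre: the prime location nets 27 − 10 = 17; the cheap location nets 21. mediocre would deviate.
A type deviates, so pooling fails.

No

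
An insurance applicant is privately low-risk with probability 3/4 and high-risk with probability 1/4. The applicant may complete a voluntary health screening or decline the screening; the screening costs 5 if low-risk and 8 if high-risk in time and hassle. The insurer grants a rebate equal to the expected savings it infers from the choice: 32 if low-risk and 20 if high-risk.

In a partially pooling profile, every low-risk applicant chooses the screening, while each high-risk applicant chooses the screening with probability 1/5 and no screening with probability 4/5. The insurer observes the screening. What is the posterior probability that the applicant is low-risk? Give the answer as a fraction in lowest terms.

P(the screening) = (3/4)·1 + (1/4)·(1/5) = 4/5.
By Bayes' rule, P(low-risk | the screening) = (3/4) / (4/5) = 15/16.

15/16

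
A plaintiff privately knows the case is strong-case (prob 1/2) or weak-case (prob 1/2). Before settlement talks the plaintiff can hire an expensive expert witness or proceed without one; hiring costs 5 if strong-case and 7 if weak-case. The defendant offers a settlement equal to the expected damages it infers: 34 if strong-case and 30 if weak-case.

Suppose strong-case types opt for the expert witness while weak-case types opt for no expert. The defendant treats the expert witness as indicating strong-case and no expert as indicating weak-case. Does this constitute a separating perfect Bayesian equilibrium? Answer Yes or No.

Under these beliefs, the expert witness earns settlement 34 and no expert earns settlement 30.
strong-case: the expert witness nets 34 − 5 = 29; no expert nets 30. strong-case would deviate to no expert.
weak-case: the expert witness nets 34 − 7 = 27; no expert nets 30. weak-case prefers no expert.
strong-case has a profitable deviation, so the profile is not an equilibrium.

No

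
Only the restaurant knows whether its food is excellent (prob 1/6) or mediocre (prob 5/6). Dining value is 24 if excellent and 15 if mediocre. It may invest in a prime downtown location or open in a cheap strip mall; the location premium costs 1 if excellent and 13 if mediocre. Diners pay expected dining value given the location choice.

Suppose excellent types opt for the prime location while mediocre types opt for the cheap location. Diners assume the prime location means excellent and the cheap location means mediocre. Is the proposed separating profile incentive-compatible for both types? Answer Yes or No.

Yes

Under these beliefs, the prime location earns price premium 24 and the cheap location earns price premium 15.
excellent: the prime location nets 24 − 1 = 23; the cheap location nets 15. excellent prefers the prime location.
mediocre: the prime location nets 24 − 13 = 11; the cheap location nets 15. mediocre prefers the cheap location.
Neither type deviates, so the separating profile is an equilibrium.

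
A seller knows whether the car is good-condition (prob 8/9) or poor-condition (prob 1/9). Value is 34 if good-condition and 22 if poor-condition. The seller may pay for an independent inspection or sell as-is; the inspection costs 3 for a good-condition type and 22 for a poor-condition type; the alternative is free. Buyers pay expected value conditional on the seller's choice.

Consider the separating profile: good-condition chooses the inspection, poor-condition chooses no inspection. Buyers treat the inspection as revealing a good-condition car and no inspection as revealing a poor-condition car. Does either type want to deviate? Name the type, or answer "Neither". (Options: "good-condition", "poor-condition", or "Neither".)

Neither

The inspection pays 34; no inspection pays 22.
good-condition: assigned the inspection, nets 34 − 3 = 31; deviating to no inspection nets 22.
poor-condition: assigned no inspection, nets 22; deviating to the inspection nets 34 − 22 = 12.
Both types strictly prefer their assigned action; no profitable deviation.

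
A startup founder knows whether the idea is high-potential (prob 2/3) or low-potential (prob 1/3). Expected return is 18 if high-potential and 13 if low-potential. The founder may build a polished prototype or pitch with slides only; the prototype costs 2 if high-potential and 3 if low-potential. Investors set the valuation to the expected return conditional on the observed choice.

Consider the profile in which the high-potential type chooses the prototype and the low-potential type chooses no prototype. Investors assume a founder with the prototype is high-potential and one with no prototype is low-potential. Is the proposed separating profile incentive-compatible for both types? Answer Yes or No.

No

Under these beliefs, the prototype earns valuation 18 and no prototype earns valuation 13.
high-potential: the prototype nets 18 − 2 = 16; no prototype nets 13. high-potential prefers the prototype.
low-potential: the prototype nets 18 − 3 = 15; no prototype nets 13. low-potential would deviate to the prototype.
low-potential has a profitable deviation, so the profile is not an equilibrium.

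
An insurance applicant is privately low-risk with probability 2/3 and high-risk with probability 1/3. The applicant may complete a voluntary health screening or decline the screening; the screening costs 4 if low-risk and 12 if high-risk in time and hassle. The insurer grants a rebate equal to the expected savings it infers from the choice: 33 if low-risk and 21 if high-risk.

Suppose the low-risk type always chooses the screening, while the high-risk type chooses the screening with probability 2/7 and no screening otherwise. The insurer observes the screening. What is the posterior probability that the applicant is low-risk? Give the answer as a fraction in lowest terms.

7/8

P(the screening) = (2/3)·1 + (1/3)·(2/7) = 16/21.
By Bayes' rule, P(low-risk | the screening) = (2/3) / (16/21) = 7/8.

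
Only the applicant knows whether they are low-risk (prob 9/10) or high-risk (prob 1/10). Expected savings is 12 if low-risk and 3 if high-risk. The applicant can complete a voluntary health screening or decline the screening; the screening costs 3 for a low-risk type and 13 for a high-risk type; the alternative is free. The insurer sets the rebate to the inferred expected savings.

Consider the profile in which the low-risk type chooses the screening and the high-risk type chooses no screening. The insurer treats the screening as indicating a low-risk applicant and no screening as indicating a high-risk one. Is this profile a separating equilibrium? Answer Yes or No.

Under these beliefs, the screening earns rebate 12 and no screening earns rebate 3.
low-risk: the screening nets 12 − 3 = 9; no screening nets 3. low-risk prefers the screening.
high-risk: the screening nets 12 − 13 = -1; no screening nets 3. high-risk prefers no screening.
Neither type deviates, so the separating profile is an equilibrium.

Yes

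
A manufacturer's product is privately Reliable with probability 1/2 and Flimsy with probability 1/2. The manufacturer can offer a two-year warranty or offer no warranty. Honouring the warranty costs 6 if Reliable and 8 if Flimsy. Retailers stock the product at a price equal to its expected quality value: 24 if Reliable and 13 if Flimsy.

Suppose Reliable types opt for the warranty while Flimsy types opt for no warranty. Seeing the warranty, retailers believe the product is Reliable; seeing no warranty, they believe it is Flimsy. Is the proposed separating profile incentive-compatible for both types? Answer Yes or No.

Under these beliefs, the warranty earns price 24 and no warranty earns price 13.
Reliable: the warranty nets 24 − 6 = 18; no warranty nets 13. Reliable prefers the warranty.
Flimsy: the warranty nets 24 − 8 = 16; no warranty nets 13. Flimsy would deviate to the warranty.
Flimsy has a profitable deviation, so the profile is not an equilibrium.

No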